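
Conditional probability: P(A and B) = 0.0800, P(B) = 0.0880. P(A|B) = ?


P(A|B) = 0.0800/0.0880 = 0.9091

P(A|B) = 0.9091


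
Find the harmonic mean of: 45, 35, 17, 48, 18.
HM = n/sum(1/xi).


Sum of reciprocals = 1/45 + 1/35 + 1/17 + 1/48 + 1/18 = 0.186006
HM = 5/0.186006 = 26.8808

HM = 26.8808


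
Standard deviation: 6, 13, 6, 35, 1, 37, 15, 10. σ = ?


Mean = 15.3750
Variance = 158.7344
SD = sqrt(158.7344) = 12.5990

SD = 12.5990


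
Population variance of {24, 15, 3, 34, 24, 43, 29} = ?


Mean = 24.5714
Squared deviations: 0.3265, 91.6122, 465.3265, 88.8980, 0.3265, 339.6122, 19.6122
Sum = 1005.7143
Variance = 1005.7143/7 = 143.6735

Variance = 143.6735


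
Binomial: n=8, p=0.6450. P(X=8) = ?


C(8,8) = 1
p^8 = 0.029956
(1-p)^0 = 1.000000
P = 1 * 0.029956 * 1.000000 = 0.0300

P(X=8) = 0.0300


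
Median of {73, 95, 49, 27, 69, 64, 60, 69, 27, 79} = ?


Sorted: 27, 27, 49, 60, 64, 69, 69, 73, 79, 95
n = 10 (even)
Middle values: 64 and 69
Median = (64+69)/2 = 66.5000

Median = 66.5000


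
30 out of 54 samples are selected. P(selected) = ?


P = 30/54 = 0.5556

P = 0.5556


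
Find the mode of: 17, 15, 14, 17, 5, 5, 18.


Frequencies: 5:2, 14:1, 15:1, 17:2, 18:1
Max frequency = 2
Mode = 5, 17

Mode = 5, 17


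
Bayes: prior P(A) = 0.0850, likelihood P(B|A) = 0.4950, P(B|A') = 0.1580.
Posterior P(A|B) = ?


P(B) = P(B|A)*P(A) + P(B|A')*P(A')
= 0.4950*0.0850 + 0.1580*0.9150
= 0.042075 + 0.144570 = 0.186645
P(A|B) = 0.042075/0.186645 = 0.2254

P(A|B) = 0.2254


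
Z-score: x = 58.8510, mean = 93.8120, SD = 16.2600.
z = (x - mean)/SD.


z = (58.8510 - 93.8120)/16.2600
= -34.9610/16.2600
= -2.1501

z = -2.1501


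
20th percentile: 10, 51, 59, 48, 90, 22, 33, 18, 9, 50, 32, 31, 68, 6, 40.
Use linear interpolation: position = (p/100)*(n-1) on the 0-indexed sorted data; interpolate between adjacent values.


Sorted: 6, 9, 10, 18, 22, 31, 32, 33, 40, 48, 50, 51, 59, 68, 90
n = 15
Index = 20/100 * 14 = 2.8000
Lower = data[2] = 10, Upper = data[3] = 18
P20 = 10 + 0.8000*(8) = 16.4000

P20 = 16.4000


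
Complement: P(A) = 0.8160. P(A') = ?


P(not A) = 1 - 0.8160 = 0.1840

P(not A) = 0.1840


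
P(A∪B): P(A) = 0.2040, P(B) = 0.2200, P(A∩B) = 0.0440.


P(A∪B) = 0.2040 + 0.2200 - 0.0440
= 0.4240 - 0.0440
= 0.3800

P(A∪B) = 0.3800


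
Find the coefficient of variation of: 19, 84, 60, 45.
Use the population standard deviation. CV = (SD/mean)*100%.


Mean = 52.0000
SD = 23.5903
CV = (23.5903/52.0000)*100 = 45.3659%

CV = 45.3659%


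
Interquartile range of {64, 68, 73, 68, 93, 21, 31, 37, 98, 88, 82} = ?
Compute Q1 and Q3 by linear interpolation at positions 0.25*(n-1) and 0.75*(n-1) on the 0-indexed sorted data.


Sorted: 21, 31, 37, 64, 68, 68, 73, 82, 88, 93, 98
Q1 (25th %ile) = 50.5000
Q3 (75th %ile) = 85.0000
IQR = 85.0000 - 50.5000 = 34.5000

IQR = 34.5000


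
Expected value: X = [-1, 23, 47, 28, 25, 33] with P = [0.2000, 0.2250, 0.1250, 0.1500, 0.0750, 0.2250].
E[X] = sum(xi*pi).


E[X] = -1*0.2000 + 23*0.2250 + 47*0.1250 + 28*0.1500 + 25*0.0750 + 33*0.2250
= -0.2000 + 5.1750 + 5.8750 + 4.2000 + 1.8750 + 7.4250
= 24.3500

E[X] = 24.3500


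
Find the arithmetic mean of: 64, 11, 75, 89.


Sum = 64 + 11 + 75 + 89 = 239
n = 4
Mean = 239/4 = 59.7500

Mean = 59.7500


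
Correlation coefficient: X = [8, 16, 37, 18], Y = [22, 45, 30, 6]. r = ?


Mean X = 19.7500, Mean Y = 25.7500
SD X = 10.638961, SD Y = 14.077908
Cov = 19.937500
r = 19.937500/(10.638961*14.077908) = 0.1331

r = 0.1331


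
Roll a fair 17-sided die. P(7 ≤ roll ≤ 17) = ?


Favorable outcomes (7 ≤ roll ≤ 17): 11
Total outcomes = 17
P = 11/17 = 0.6471

P = 0.6471


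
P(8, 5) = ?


P(8,5) = 8!/3!
= 40320/6
= 6720

P(8,5) = 6720


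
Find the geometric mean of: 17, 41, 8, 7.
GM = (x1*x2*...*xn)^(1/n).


Product = 17 × 41 × 8 × 7 = 39032
GM = 39032^(1/4) = 14.0558

GM = 14.0558


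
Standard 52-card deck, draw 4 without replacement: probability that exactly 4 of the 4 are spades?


Hypergeometric: P(X=4) = C(13,4)·C(39,0) / C(52,4)
= 715 × 1 / 270725
= 715/270725 = 0.0026

P = 0.0026


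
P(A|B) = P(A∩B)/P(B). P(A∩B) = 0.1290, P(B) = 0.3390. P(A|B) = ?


P(A|B) = 0.1290/0.3390 = 0.3805

P(A|B) = 0.3805


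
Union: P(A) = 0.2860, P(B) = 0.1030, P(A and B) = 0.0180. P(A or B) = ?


P(A∪B) = 0.2860 + 0.1030 - 0.0180
= 0.3890 - 0.0180
= 0.3710

P(A∪B) = 0.3710


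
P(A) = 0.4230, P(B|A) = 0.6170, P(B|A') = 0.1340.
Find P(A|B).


P(B) = P(B|A)*P(A) + P(B|A')*P(A')
= 0.6170*0.4230 + 0.1340*0.5770
= 0.260991 + 0.077318 = 0.338309
P(A|B) = 0.260991/0.338309 = 0.7715

P(A|B) = 0.7715


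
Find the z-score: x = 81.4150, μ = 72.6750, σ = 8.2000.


z = (81.4150 - 72.6750)/8.2000
= 8.7400/8.2000
= 1.0659

z = 1.0659


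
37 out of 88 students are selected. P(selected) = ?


P = 37/88 = 0.4205

P = 0.4205


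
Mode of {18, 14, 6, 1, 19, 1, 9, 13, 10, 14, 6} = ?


Frequencies: 1:2, 6:2, 9:1, 10:1, 13:1, 14:2, 18:1, 19:1
Max frequency = 2
Mode = 1, 6, 14

Mode = 1, 6, 14


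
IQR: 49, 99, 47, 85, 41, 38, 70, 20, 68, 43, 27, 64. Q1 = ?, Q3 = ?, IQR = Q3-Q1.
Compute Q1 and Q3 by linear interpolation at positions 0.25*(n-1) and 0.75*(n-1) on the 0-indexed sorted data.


Sorted: 20, 27, 38, 41, 43, 47, 49, 64, 68, 70, 85, 99
Q1 (25th %ile) = 40.2500
Q3 (75th %ile) = 68.5000
IQR = 68.5000 - 40.2500 = 28.2500

IQR = 28.2500


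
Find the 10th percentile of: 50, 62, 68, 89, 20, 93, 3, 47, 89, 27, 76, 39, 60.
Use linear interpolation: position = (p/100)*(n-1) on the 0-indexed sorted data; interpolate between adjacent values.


Sorted: 3, 20, 27, 39, 47, 50, 60, 62, 68, 76, 89, 89, 93
n = 13
Index = 10/100 * 12 = 1.2000
Lower = data[1] = 20, Upper = data[2] = 27
P10 = 20 + 0.2000*(7) = 21.4000

P10 = 21.4000


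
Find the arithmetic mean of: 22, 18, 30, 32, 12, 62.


Sum = 22 + 18 + 30 + 32 + 12 + 62 = 176
n = 6
Mean = 176/6 = 29.3333

Mean = 29.3333


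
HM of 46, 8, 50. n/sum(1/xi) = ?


Sum of reciprocals = 1/46 + 1/8 + 1/50 = 0.166739
HM = 3/0.166739 = 17.9922

HM = 17.9922


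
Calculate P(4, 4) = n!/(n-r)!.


P(4,4) = 4!/0!
= 24/1
= 24

P(4,4) = 24


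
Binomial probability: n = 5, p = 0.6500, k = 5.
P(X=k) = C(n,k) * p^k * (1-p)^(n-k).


C(5,5) = 1
p^5 = 0.116029
(1-p)^0 = 1.000000
P = 1 * 0.116029 * 1.000000 = 0.1160

P(X=5) = 0.1160


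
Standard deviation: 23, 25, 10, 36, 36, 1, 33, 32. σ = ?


Mean = 24.5000
Variance = 144.7500
SD = sqrt(144.7500) = 12.0312

SD = 12.0312


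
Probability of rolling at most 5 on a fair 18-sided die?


Favorable outcomes (roll ≤ 5): 5
Total outcomes = 18
P = 5/18 = 0.2778

P = 0.2778


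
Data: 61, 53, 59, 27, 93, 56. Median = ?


Sorted: 27, 53, 56, 59, 61, 93
n = 6 (even)
Middle values: 56 and 59
Median = (56+59)/2 = 57.5000

Median = 57.5000


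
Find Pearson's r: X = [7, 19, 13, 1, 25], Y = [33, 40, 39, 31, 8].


Mean X = 13.0000, Mean Y = 30.2000
SD X = 8.485281, SD Y = 11.617229
Cov = -46.800000
r = -46.800000/(8.485281*11.617229) = -0.4748

r = -0.4748


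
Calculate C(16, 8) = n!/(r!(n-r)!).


C(16,8) = 16!/(8! × 8!)
= 20922789888000/(40320 × 40320)
= 12870

C(16,8) = 12870


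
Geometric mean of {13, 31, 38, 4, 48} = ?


Product = 13 × 31 × 38 × 4 × 48 = 2940288
GM = 2940288^(1/5) = 19.6643

GM = 19.6643


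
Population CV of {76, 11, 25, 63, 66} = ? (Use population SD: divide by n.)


Mean = 48.2000
SD = 25.4197
CV = (25.4197/48.2000)*100 = 52.7379%

CV = 52.7379%


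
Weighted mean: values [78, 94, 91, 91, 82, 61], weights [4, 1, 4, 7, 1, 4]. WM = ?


Numerator = 78*4 + 94*1 + 91*4 + 91*7 + 82*1 + 61*4 = 1733
Denominator = 4 + 1 + 4 + 7 + 1 + 4 = 21
WM = 1733/21 = 82.5238

WM = 82.5238


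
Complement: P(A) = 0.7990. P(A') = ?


P(not A) = 1 - 0.7990 = 0.2010

P(not A) = 0.2010


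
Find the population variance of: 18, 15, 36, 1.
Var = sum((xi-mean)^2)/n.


Mean = 17.5000
Squared deviations: 0.2500, 6.2500, 342.2500, 272.2500
Sum = 621.0000
Variance = 621.0000/4 = 155.2500

Variance = 155.2500


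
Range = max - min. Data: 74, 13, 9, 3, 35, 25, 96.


Max = 96, Min = 3
Range = 96 - 3 = 93

Range = 93


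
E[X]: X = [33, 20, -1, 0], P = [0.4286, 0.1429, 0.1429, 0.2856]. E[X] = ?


E[X] = 33*0.4286 + 20*0.1429 - 1*0.1429 + 0*0.2856
= 14.1438 + 2.8580 - 0.1429 + 0
= 16.8589

E[X] = 16.8589


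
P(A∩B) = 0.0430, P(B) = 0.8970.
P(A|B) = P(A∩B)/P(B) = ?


P(A|B) = 0.0430/0.8970 = 0.0479

P(A|B) = 0.0479


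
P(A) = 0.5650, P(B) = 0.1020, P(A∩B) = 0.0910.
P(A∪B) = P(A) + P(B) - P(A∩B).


P(A∪B) = 0.5650 + 0.1020 - 0.0910
= 0.6670 - 0.0910
= 0.5760

P(A∪B) = 0.5760


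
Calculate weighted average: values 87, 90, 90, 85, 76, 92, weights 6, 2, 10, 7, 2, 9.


Numerator = 87*6 + 90*2 + 90*10 + 85*7 + 76*2 + 92*9 = 3177
Denominator = 6 + 2 + 10 + 7 + 2 + 9 = 36
WM = 3177/36 = 88.2500

WM = 88.2500


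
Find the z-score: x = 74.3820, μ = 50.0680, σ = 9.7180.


z = (74.3820 - 50.0680)/9.7180
= 24.3140/9.7180
= 2.5020

z = 2.5020


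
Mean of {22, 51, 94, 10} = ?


Sum = 22 + 51 + 94 + 10 = 177
n = 4
Mean = 177/4 = 44.2500

Mean = 44.2500


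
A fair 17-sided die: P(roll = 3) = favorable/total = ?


Favorable outcomes (roll = 3): 1
Total outcomes = 17
P = 1/17 = 0.0588

P = 0.0588


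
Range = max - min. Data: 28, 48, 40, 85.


Max = 85, Min = 28
Range = 85 - 28 = 57

Range = 57


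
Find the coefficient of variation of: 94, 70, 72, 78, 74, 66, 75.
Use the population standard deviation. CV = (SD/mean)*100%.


Mean = 75.5714
SD = 8.3128
CV = (8.3128/75.5714)*100 = 10.9999%

CV = 10.9999%


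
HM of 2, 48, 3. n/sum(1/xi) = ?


Sum of reciprocals = 1/2 + 1/48 + 1/3 = 0.854167
HM = 3/0.854167 = 3.5122

HM = 3.5122


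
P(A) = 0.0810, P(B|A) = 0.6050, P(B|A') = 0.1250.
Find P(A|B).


P(B) = P(B|A)*P(A) + P(B|A')*P(A')
= 0.6050*0.0810 + 0.1250*0.9190
= 0.049005 + 0.114875 = 0.163880
P(A|B) = 0.049005/0.163880 = 0.2990

P(A|B) = 0.2990


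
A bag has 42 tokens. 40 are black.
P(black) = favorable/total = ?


P = 40/42 = 0.9524

P = 0.9524


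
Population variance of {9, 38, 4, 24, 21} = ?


Mean = 19.2000
Squared deviations: 104.0400, 353.4400, 231.0400, 23.0400, 3.2400
Sum = 714.8000
Variance = 714.8000/5 = 142.9600

Variance = 142.9600


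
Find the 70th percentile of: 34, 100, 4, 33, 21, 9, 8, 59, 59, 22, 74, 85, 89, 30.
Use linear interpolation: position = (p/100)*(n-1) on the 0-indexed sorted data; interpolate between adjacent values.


Sorted: 4, 8, 9, 21, 22, 30, 33, 34, 59, 59, 74, 85, 89, 100
n = 14
Index = 70/100 * 13 = 9.1000
Lower = data[9] = 59, Upper = data[10] = 74
P70 = 59 + 0.1000*(15) = 60.5000

P70 = 60.5000


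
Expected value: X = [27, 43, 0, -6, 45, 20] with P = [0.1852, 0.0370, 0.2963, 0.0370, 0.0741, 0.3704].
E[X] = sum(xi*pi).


E[X] = 27*0.1852 + 43*0.0370 + 0*0.2963 - 6*0.0370 + 45*0.0741 + 20*0.3704
= 5.0004 + 1.5910 + 0 - 0.2220 + 3.3345 + 7.4080
= 17.1119

E[X] = 17.1119


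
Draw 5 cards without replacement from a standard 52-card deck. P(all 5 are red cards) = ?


P(all red cards) = (26/52) × (25/51) × (24/50) × (23/49) × (22/48)
= 0.0253

P = 0.0253


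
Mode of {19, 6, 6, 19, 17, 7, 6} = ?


Frequencies: 6:3, 7:1, 17:1, 19:2
Max frequency = 3
Mode = 6

Mode = 6


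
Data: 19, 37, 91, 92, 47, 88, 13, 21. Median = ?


Sorted: 13, 19, 21, 37, 47, 88, 91, 92
n = 8 (even)
Middle values: 37 and 47
Median = (37+47)/2 = 42.0000

Median = 42.0000


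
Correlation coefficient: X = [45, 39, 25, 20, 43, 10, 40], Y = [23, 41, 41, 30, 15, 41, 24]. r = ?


Mean X = 31.7143, Mean Y = 30.7143
SD X = 12.417894, SD Y = 9.779195
Cov = -77.795918
r = -77.795918/(12.417894*9.779195) = -0.6406

r = -0.6406


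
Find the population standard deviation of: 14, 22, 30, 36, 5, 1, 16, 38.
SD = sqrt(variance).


Mean = 20.2500
Variance = 165.1875
SD = sqrt(165.1875) = 12.8525

SD = 12.8525


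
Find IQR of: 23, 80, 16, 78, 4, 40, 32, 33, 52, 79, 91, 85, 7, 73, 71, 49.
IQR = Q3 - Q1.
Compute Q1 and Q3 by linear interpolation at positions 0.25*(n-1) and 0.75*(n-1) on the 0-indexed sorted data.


Sorted: 4, 7, 16, 23, 32, 33, 40, 49, 52, 71, 73, 78, 79, 80, 85, 91
Q1 (25th %ile) = 29.7500
Q3 (75th %ile) = 78.2500
IQR = 78.2500 - 29.7500 = 48.5000

IQR = 48.5000


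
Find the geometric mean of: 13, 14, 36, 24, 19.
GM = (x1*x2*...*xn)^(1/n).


Product = 13 × 14 × 36 × 24 × 19 = 2987712
GM = 2987712^(1/5) = 19.7273

GM = 19.7273


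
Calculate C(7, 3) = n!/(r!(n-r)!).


C(7,3) = 7!/(3! × 4!)
= 5040/(6 × 24)
= 35

C(7,3) = 35


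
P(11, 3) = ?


P(11,3) = 11!/8!
= 39916800/40320
= 990

P(11,3) = 990


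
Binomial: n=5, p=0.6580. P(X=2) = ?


C(5,2) = 10
p^2 = 0.432964
(1-p)^3 = 0.040002
P = 10 * 0.432964 * 0.040002 = 0.1732

P(X=2) = 0.1732


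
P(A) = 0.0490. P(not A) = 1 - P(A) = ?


P(not A) = 1 - 0.0490 = 0.9510

P(not A) = 0.9510


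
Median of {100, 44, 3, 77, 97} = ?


Sorted: 3, 44, 77, 97, 100
n = 5 (odd)
Middle value = 77

Median = 77


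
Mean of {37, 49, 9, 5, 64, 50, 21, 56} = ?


Sum = 37 + 49 + 9 + 5 + 64 + 50 + 21 + 56 = 291
n = 8
Mean = 291/8 = 36.3750

Mean = 36.3750


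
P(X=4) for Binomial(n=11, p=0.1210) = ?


C(11,4) = 330
p^4 = 0.000214
(1-p)^7 = 0.405436
P = 330 * 0.000214 * 0.405436 = 0.0287

P(X=4) = 0.0287


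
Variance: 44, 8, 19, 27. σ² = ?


Mean = 24.5000
Squared deviations: 380.2500, 272.2500, 30.2500, 6.2500
Sum = 689.0000
Variance = 689.0000/4 = 172.2500

Variance = 172.2500


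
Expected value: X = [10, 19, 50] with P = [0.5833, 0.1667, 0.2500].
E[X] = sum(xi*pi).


E[X] = 10*0.5833 + 19*0.1667 + 50*0.2500
= 5.8330 + 3.1673 + 12.5000
= 21.5003

E[X] = 21.5003


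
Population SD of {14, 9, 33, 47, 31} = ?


Mean = 26.8000
Variance = 188.9600
SD = sqrt(188.9600) = 13.7463

SD = 13.7463


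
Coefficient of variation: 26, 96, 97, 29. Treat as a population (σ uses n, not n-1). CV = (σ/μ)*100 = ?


Mean = 62.0000
SD = 34.5181
CV = (34.5181/62.0000)*100 = 55.6744%

CV = 55.6744%


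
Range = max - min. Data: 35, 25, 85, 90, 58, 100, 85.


Max = 100, Min = 25
Range = 100 - 25 = 75

Range = 75


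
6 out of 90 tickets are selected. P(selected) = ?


P = 6/90 = 0.0667

P = 0.0667


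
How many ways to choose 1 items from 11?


C(11,1) = 11!/(1! × 10!)
= 39916800/(1 × 3628800)
= 11

C(11,1) = 11


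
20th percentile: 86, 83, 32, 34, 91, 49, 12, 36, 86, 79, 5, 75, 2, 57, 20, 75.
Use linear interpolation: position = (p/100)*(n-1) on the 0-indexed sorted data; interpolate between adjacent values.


Sorted: 2, 5, 12, 20, 32, 34, 36, 49, 57, 75, 75, 79, 83, 86, 86, 91
n = 16
Index = 20/100 * 15 = 3.0000
Lower = data[3] = 20, Upper = data[4] = 32
P20 = 20 + 0*(12) = 20.0000

P20 = 20.0000


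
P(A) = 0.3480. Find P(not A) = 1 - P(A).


P(not A) = 1 - 0.3480 = 0.6520

P(not A) = 0.6520


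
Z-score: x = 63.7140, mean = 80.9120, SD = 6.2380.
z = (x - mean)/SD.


z = (63.7140 - 80.9120)/6.2380
= -17.1980/6.2380
= -2.7570

z = -2.7570


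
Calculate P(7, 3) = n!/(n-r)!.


P(7,3) = 7!/4!
= 5040/24
= 210

P(7,3) = 210


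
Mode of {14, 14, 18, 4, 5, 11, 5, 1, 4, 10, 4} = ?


Frequencies: 1:1, 4:3, 5:2, 10:1, 11:1, 14:2, 18:1
Max frequency = 3
Mode = 4

Mode = 4


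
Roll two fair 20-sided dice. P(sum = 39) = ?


Total outcomes = 20×20 = 400
Favorable (sum = 39): 2
P = 2/400 = 0.0050

P = 0.0050


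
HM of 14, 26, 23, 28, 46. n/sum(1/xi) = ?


Sum of reciprocals = 1/14 + 1/26 + 1/23 + 1/28 + 1/46 = 0.210822
HM = 5/0.210822 = 23.7167

HM = 23.7167


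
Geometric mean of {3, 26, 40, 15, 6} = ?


Product = 3 × 26 × 40 × 15 × 6 = 280800
GM = 280800^(1/5) = 12.2936

GM = 12.2936


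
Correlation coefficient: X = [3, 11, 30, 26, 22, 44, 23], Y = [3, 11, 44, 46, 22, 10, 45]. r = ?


Mean X = 22.7143, Mean Y = 25.8571
SD X = 12.209063, SD Y = 17.365224
Cov = 70.530612
r = 70.530612/(12.209063*17.365224) = 0.3327

r = 0.3327


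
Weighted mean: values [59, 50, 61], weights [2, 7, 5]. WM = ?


Numerator = 59*2 + 50*7 + 61*5 = 773
Denominator = 2 + 7 + 5 = 14
WM = 773/14 = 55.2143

WM = 55.2143


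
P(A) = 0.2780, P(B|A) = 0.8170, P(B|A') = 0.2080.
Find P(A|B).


P(B) = P(B|A)*P(A) + P(B|A')*P(A')
= 0.8170*0.2780 + 0.2080*0.7220
= 0.227126 + 0.150176 = 0.377302
P(A|B) = 0.227126/0.377302 = 0.6020

P(A|B) = 0.6020


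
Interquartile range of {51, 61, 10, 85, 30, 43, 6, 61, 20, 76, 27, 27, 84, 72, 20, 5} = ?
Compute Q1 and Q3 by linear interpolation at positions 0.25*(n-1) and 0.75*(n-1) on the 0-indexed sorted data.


Sorted: 5, 6, 10, 20, 20, 27, 27, 30, 43, 51, 61, 61, 72, 76, 84, 85
Q1 (25th %ile) = 20.0000
Q3 (75th %ile) = 63.7500
IQR = 63.7500 - 20.0000 = 43.7500

IQR = 43.7500


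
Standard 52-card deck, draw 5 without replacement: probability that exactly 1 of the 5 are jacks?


Hypergeometric: P(X=1) = C(4,1)·C(48,4) / C(52,5)
= 4 × 194580 / 2598960
= 778320/2598960 = 0.2995

P = 0.2995


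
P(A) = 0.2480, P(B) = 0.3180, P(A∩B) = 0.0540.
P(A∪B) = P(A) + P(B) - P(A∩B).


P(A∪B) = 0.2480 + 0.3180 - 0.0540
= 0.5660 - 0.0540
= 0.5120

P(A∪B) = 0.5120


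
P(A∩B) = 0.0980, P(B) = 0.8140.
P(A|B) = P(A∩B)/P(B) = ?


P(A|B) = 0.0980/0.8140 = 0.1204

P(A|B) = 0.1204


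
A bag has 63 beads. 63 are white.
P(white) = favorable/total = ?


P = 63/63 = 1.0000

P = 1.0000


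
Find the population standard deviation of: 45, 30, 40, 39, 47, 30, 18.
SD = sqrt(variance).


Mean = 35.5714
Variance = 88.8163
SD = sqrt(88.8163) = 9.4242

SD = 9.4242


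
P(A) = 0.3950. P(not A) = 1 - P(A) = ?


P(not A) = 1 - 0.3950 = 0.6050

P(not A) = 0.6050


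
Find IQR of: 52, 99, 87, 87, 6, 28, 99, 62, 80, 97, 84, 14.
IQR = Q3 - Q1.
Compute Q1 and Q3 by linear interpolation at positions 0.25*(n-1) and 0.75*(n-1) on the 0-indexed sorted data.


Sorted: 6, 14, 28, 52, 62, 80, 84, 87, 87, 97, 99, 99
Q1 (25th %ile) = 46.0000
Q3 (75th %ile) = 89.5000
IQR = 89.5000 - 46.0000 = 43.5000

IQR = 43.5000


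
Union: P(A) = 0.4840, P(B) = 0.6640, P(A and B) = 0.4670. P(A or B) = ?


P(A∪B) = 0.4840 + 0.6640 - 0.4670
= 1.1480 - 0.4670
= 0.6810

P(A∪B) = 0.6810


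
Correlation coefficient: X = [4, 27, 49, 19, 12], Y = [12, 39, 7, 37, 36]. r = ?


Mean X = 22.2000, Mean Y = 26.2000
SD X = 15.406492, SD Y = 13.760814
Cov = -65.840000
r = -65.840000/(15.406492*13.760814) = -0.3106

r = -0.3106


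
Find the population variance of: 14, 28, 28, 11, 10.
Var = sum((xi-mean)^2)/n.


Mean = 18.2000
Squared deviations: 17.6400, 96.0400, 96.0400, 51.8400, 67.2400
Sum = 328.8000
Variance = 328.8000/5 = 65.7600

Variance = 65.7600


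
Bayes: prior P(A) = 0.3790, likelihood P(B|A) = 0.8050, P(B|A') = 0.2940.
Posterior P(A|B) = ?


P(B) = P(B|A)*P(A) + P(B|A')*P(A')
= 0.8050*0.3790 + 0.2940*0.6210
= 0.305095 + 0.182574 = 0.487669
P(A|B) = 0.305095/0.487669 = 0.6256

P(A|B) = 0.6256


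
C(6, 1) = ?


C(6,1) = 6!/(1! × 5!)
= 720/(1 × 120)
= 6

C(6,1) = 6


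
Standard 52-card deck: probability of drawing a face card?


12 face cards in 52 cards
P = 12/52 = 0.2308

P = 0.2308


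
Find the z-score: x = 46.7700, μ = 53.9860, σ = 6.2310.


z = (46.7700 - 53.9860)/6.2310
= -7.2160/6.2310
= -1.1581

z = -1.1581


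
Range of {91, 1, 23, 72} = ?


Max = 91, Min = 1
Range = 91 - 1 = 90

Range = 90


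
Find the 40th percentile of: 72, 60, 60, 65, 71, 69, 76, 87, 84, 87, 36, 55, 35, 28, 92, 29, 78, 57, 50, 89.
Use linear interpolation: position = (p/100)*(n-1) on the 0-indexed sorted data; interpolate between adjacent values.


Sorted: 28, 29, 35, 36, 50, 55, 57, 60, 60, 65, 69, 71, 72, 76, 78, 84, 87, 87, 89, 92
n = 20
Index = 40/100 * 19 = 7.6000
Lower = data[7] = 60, Upper = data[8] = 60
P40 = 60 + 0.6000*(0) = 60.0000

P40 = 60.0000


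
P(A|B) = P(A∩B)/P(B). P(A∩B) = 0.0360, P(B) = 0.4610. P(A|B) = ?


P(A|B) = 0.0360/0.4610 = 0.0781

P(A|B) = 0.0781


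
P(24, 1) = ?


P(24,1) = 24!/23!
= 620448401733239439360000/25852016738884976640000
= 24

P(24,1) = 24


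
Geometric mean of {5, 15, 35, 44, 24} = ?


Product = 5 × 15 × 35 × 44 × 24 = 2772000
GM = 2772000^(1/5) = 19.4338

GM = 19.4338


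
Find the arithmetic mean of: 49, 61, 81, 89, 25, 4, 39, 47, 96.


Sum = 49 + 61 + 81 + 89 + 25 + 4 + 39 + 47 + 96 = 491
n = 9
Mean = 491/9 = 54.5556

Mean = 54.5556


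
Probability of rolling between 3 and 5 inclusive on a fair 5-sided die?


Favorable outcomes (3 ≤ roll ≤ 5): 3
Total outcomes = 5
P = 3/5 = 0.6000

P = 0.6000


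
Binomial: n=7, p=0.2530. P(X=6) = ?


C(7,6) = 7
p^6 = 0.000262
(1-p)^1 = 0.747000
P = 7 * 0.000262 * 0.747000 = 0.0014

P(X=6) = 0.0014


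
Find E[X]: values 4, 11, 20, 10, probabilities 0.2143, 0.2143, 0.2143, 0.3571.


E[X] = 4*0.2143 + 11*0.2143 + 20*0.2143 + 10*0.3571
= 0.8572 + 2.3573 + 4.2860 + 3.5710
= 11.0715

E[X] = 11.0715


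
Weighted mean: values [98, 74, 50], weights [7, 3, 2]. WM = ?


Numerator = 98*7 + 74*3 + 50*2 = 1008
Denominator = 7 + 3 + 2 = 12
WM = 1008/12 = 84.0000

WM = 84.0000


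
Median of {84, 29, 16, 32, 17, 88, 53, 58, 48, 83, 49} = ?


Sorted: 16, 17, 29, 32, 48, 49, 53, 58, 83, 84, 88
n = 11 (odd)
Middle value = 49

Median = 49


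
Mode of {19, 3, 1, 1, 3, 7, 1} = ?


Frequencies: 1:3, 3:2, 7:1, 19:1
Max frequency = 3
Mode = 1

Mode = 1


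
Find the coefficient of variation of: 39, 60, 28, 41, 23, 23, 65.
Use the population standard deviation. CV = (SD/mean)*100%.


Mean = 39.8571
SD = 15.8062
CV = (15.8062/39.8571)*100 = 39.6572%

CV = 39.6572%


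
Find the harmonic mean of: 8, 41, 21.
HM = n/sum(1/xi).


Sum of reciprocals = 1/8 + 1/41 + 1/21 = 0.197009
HM = 3/0.197009 = 15.2277

HM = 15.2277


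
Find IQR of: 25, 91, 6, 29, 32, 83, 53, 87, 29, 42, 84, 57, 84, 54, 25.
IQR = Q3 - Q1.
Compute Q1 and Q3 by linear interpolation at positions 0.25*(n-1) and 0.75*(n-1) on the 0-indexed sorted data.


Sorted: 6, 25, 25, 29, 29, 32, 42, 53, 54, 57, 83, 84, 84, 87, 91
Q1 (25th %ile) = 29.0000
Q3 (75th %ile) = 83.5000
IQR = 83.5000 - 29.0000 = 54.5000

IQR = 54.5000


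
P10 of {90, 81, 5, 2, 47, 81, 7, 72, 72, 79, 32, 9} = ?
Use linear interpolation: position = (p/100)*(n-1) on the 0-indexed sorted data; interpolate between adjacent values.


Sorted: 2, 5, 7, 9, 32, 47, 72, 72, 79, 81, 81, 90
n = 12
Index = 10/100 * 11 = 1.1000
Lower = data[1] = 5, Upper = data[2] = 7
P10 = 5 + 0.1000*(2) = 5.2000

P10 = 5.2000


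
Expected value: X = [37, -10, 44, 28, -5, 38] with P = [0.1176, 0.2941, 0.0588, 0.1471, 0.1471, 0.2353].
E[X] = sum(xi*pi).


E[X] = 37*0.1176 - 10*0.2941 + 44*0.0588 + 28*0.1471 - 5*0.1471 + 38*0.2353
= 4.3512 - 2.9410 + 2.5872 + 4.1188 - 0.7355 + 8.9414
= 16.3221

E[X] = 16.3221


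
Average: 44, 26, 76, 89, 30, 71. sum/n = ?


Sum = 44 + 26 + 76 + 89 + 30 + 71 = 336
n = 6
Mean = 336/6 = 56.0000

Mean = 56.0000


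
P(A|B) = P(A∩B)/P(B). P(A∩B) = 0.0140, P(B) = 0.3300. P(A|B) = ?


P(A|B) = 0.0140/0.3300 = 0.0424

P(A|B) = 0.0424


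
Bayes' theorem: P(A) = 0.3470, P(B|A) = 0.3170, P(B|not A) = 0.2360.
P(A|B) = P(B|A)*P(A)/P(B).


P(B) = P(B|A)*P(A) + P(B|A')*P(A')
= 0.3170*0.3470 + 0.2360*0.6530
= 0.109999 + 0.154108 = 0.264107
P(A|B) = 0.109999/0.264107 = 0.4165

P(A|B) = 0.4165


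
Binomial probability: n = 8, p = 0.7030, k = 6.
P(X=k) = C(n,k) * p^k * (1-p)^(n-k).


C(8,6) = 28
p^6 = 0.120707
(1-p)^2 = 0.088209
P = 28 * 0.120707 * 0.088209 = 0.2981

P(X=6) = 0.2981


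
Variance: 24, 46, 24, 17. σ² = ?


Mean = 27.7500
Squared deviations: 14.0625, 333.0625, 14.0625, 115.5625
Sum = 476.7500
Variance = 476.7500/4 = 119.1875

Variance = 119.1875


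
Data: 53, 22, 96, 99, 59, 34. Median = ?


Sorted: 22, 34, 53, 59, 96, 99
n = 6 (even)
Middle values: 53 and 59
Median = (53+59)/2 = 56.0000

Median = 56.0000


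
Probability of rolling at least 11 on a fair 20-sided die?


Favorable outcomes (roll ≥ 11): 10
Total outcomes = 20
P = 10/20 = 0.5000

P = 0.5000


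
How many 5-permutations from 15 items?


P(15,5) = 15!/10!
= 1307674368000/3628800
= 360360

P(15,5) = 360360


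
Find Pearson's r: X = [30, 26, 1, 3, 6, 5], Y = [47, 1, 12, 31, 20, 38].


Mean X = 11.8333, Mean Y = 24.8333
SD X = 11.596216, SD Y = 15.592911
Cov = 14.638889
r = 14.638889/(11.596216*15.592911) = 0.0810

r = 0.0810


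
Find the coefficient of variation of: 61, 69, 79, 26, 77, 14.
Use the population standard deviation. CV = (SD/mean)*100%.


Mean = 54.3333
SD = 25.2036
CV = (25.2036/54.3333)*100 = 46.3870%

CV = 46.3870%


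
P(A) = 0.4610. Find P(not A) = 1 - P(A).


P(not A) = 1 - 0.4610 = 0.5390

P(not A) = 0.5390


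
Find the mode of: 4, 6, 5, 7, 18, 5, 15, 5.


Frequencies: 4:1, 5:3, 6:1, 7:1, 15:1, 18:1
Max frequency = 3
Mode = 5

Mode = 5


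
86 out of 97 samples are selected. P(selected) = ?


P = 86/97 = 0.8866

P = 0.8866


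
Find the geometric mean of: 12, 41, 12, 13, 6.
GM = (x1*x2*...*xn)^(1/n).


Product = 12 × 41 × 12 × 13 × 6 = 460512
GM = 460512^(1/5) = 13.5721

GM = 13.5721


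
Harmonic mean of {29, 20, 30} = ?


Sum of reciprocals = 1/29 + 1/20 + 1/30 = 0.117816
HM = 3/0.117816 = 25.4634

HM = 25.4634


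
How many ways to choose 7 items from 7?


C(7,7) = 7!/(7! × 0!)
= 5040/(5040 × 1)
= 1

C(7,7) = 1


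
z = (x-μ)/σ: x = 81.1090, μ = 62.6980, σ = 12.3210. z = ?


z = (81.1090 - 62.6980)/12.3210
= 18.4110/12.3210
= 1.4943

z = 1.4943


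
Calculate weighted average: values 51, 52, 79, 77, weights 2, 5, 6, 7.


Numerator = 51*2 + 52*5 + 79*6 + 77*7 = 1375
Denominator = 2 + 5 + 6 + 7 = 20
WM = 1375/20 = 68.7500

WM = 68.7500


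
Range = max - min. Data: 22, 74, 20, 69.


Max = 74, Min = 20
Range = 74 - 20 = 54

Range = 54


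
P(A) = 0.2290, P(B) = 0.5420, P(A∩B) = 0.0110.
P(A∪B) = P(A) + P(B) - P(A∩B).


P(A∪B) = 0.2290 + 0.5420 - 0.0110
= 0.7710 - 0.0110
= 0.7600

P(A∪B) = 0.7600


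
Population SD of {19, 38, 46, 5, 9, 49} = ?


Mean = 27.6667
Variance = 305.8889
SD = sqrt(305.8889) = 17.4897

SD = 17.4897


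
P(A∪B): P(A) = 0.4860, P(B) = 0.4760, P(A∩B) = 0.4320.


P(A∪B) = 0.4860 + 0.4760 - 0.4320
= 0.9620 - 0.4320
= 0.5300

P(A∪B) = 0.5300


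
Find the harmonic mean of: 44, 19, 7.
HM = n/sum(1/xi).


Sum of reciprocals = 1/44 + 1/19 + 1/7 = 0.218216
HM = 3/0.218216 = 13.7478

HM = 13.7478


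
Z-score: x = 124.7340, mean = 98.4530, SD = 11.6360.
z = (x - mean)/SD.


z = (124.7340 - 98.4530)/11.6360
= 26.2810/11.6360
= 2.2586

z = 2.2586


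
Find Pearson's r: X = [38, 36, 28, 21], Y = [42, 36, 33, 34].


Mean X = 30.7500, Mean Y = 36.2500
SD X = 6.759253, SD Y = 3.491060
Cov = 17.812500
r = 17.812500/(6.759253*3.491060) = 0.7549

r = 0.7549


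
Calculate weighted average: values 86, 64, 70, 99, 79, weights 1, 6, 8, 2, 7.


Numerator = 86*1 + 64*6 + 70*8 + 99*2 + 79*7 = 1781
Denominator = 1 + 6 + 8 + 2 + 7 = 24
WM = 1781/24 = 74.2083

WM = 74.2083


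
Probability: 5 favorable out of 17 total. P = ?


P = 5/17 = 0.2941

P = 0.2941


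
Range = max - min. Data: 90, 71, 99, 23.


Max = 99, Min = 23
Range = 99 - 23 = 76

Range = 76


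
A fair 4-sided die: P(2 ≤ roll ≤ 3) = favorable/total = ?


Favorable outcomes (2 ≤ roll ≤ 3): 2
Total outcomes = 4
P = 2/4 = 0.5000

P = 0.5000


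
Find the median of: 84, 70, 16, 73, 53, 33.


Sorted: 16, 33, 53, 70, 73, 84
n = 6 (even)
Middle values: 53 and 70
Median = (53+70)/2 = 61.5000

Median = 61.5000


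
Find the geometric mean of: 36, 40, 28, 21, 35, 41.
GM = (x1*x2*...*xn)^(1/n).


Product = 36 × 40 × 28 × 21 × 35 × 41 = 1215043200
GM = 1215043200^(1/6) = 32.6662

GM = 32.6662


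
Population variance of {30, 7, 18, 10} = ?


Mean = 16.2500
Squared deviations: 189.0625, 85.5625, 3.0625, 39.0625
Sum = 316.7500
Variance = 316.7500/4 = 79.1875

Variance = 79.1875


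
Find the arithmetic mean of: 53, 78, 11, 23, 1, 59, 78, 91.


Sum = 53 + 78 + 11 + 23 + 1 + 59 + 78 + 91 = 394
n = 8
Mean = 394/8 = 49.2500

Mean = 49.2500


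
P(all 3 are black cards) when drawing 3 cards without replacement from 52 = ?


P(all black cards) = (26/52) × (25/51) × (24/50)
= 0.1176

P = 0.1176


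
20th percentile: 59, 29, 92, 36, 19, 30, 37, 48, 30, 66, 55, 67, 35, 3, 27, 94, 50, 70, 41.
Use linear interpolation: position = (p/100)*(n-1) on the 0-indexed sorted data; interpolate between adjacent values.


Sorted: 3, 19, 27, 29, 30, 30, 35, 36, 37, 41, 48, 50, 55, 59, 66, 67, 70, 92, 94
n = 19
Index = 20/100 * 18 = 3.6000
Lower = data[3] = 29, Upper = data[4] = 30
P20 = 29 + 0.6000*(1) = 29.6000

P20 = 29.6000


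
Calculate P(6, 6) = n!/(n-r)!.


P(6,6) = 6!/0!
= 720/1
= 720

P(6,6) = 720


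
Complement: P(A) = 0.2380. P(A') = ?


P(not A) = 1 - 0.2380 = 0.7620

P(not A) = 0.7620


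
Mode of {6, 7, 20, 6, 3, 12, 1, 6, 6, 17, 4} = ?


Frequencies: 1:1, 3:1, 4:1, 6:4, 7:1, 12:1, 17:1, 20:1
Max frequency = 4
Mode = 6

Mode = 6


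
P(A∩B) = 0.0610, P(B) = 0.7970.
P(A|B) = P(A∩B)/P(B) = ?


P(A|B) = 0.0610/0.7970 = 0.0765

P(A|B) = 0.0765


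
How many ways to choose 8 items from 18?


C(18,8) = 18!/(8! × 10!)
= 6402373705728000/(40320 × 3628800)
= 43758

C(18,8) = 43758


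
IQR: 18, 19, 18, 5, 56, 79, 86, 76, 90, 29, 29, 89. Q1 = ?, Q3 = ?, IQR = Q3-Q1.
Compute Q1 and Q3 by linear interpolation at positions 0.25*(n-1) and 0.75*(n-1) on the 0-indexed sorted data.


Sorted: 5, 18, 18, 19, 29, 29, 56, 76, 79, 86, 89, 90
Q1 (25th %ile) = 18.7500
Q3 (75th %ile) = 80.7500
IQR = 80.7500 - 18.7500 = 62.0000

IQR = 62.0000


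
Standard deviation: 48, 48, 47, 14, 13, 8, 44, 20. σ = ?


Mean = 30.2500
Variance = 282.6875
SD = sqrt(282.6875) = 16.8133

SD = 16.8133


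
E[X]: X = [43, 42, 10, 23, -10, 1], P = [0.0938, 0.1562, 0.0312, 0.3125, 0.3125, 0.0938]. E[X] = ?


E[X] = 43*0.0938 + 42*0.1562 + 10*0.0312 + 23*0.3125 - 10*0.3125 + 1*0.0938
= 4.0334 + 6.5604 + 0.3120 + 7.1875 - 3.1250 + 0.0938
= 15.0621

E[X] = 15.0621


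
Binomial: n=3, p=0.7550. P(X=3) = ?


C(3,3) = 1
p^3 = 0.430369
(1-p)^0 = 1.000000
P = 1 * 0.430369 * 1.000000 = 0.4304

P(X=3) = 0.4304


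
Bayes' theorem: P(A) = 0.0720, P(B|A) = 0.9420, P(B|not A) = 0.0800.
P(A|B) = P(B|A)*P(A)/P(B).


P(B) = P(B|A)*P(A) + P(B|A')*P(A')
= 0.9420*0.0720 + 0.0800*0.9280
= 0.067824 + 0.074240 = 0.142064
P(A|B) = 0.067824/0.142064 = 0.4774

P(A|B) = 0.4774


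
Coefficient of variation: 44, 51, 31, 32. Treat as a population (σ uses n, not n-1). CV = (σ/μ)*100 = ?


Mean = 39.5000
SD = 8.3815
CV = (8.3815/39.5000)*100 = 21.2191%

CV = 21.2191%


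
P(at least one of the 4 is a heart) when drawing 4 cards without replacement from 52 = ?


P(at least one) = 1 - P(none)
P(none) = (39/52) × (38/51) × (37/50) × (36/49) = 0.303818
P(at least one) = 1 - 0.303818 = 0.6962

P = 0.6962


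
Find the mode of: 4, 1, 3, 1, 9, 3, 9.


Frequencies: 1:2, 3:2, 4:1, 9:2
Max frequency = 2
Mode = 1, 3, 9

Mode = 1, 3, 9


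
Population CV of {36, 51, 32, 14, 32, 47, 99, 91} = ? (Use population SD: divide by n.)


Mean = 50.2500
SD = 27.9095
CV = (27.9095/50.2500)*100 = 55.5412%

CV = 55.5412%


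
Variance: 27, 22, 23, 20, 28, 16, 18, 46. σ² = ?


Mean = 25.0000
Squared deviations: 4.0000, 9.0000, 4.0000, 25.0000, 9.0000, 81.0000, 49.0000, 441.0000
Sum = 622.0000
Variance = 622.0000/8 = 77.7500

Variance = 77.7500


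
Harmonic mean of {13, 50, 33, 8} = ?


Sum of reciprocals = 1/13 + 1/50 + 1/33 + 1/8 = 0.252226
HM = 4/0.252226 = 15.8588

HM = 15.8588


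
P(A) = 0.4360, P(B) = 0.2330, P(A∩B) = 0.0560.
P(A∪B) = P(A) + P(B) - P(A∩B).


P(A∪B) = 0.4360 + 0.2330 - 0.0560
= 0.6690 - 0.0560
= 0.6130

P(A∪B) = 0.6130


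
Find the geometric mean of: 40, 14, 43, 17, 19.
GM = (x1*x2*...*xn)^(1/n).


Product = 40 × 14 × 43 × 17 × 19 = 7777840
GM = 7777840^(1/5) = 23.8876

GM = 23.8876


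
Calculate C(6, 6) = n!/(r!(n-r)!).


C(6,6) = 6!/(6! × 0!)
= 720/(720 × 1)
= 1

C(6,6) = 1


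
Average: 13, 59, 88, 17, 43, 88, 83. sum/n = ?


Sum = 13 + 59 + 88 + 17 + 43 + 88 + 83 = 391
n = 7
Mean = 391/7 = 55.8571

Mean = 55.8571


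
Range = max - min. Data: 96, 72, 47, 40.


Max = 96, Min = 40
Range = 96 - 40 = 56

Range = 56


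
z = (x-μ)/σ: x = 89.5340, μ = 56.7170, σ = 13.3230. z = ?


z = (89.5340 - 56.7170)/13.3230
= 32.8170/13.3230
= 2.4632

z = 2.4632


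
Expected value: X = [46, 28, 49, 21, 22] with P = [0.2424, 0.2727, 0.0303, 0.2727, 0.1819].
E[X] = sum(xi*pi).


E[X] = 46*0.2424 + 28*0.2727 + 49*0.0303 + 21*0.2727 + 22*0.1819
= 11.1504 + 7.6356 + 1.4847 + 5.7267 + 4.0018
= 29.9992

E[X] = 29.9992


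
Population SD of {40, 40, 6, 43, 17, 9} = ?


Mean = 25.8333
Variance = 241.8056
SD = sqrt(241.8056) = 15.5501

SD = 15.5501


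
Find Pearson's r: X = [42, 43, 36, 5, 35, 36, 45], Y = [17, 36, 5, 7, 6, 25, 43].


Mean X = 34.5714, Mean Y = 19.8571
SD X = 12.613566, SD Y = 14.186800
Cov = 102.367347
r = 102.367347/(12.613566*14.186800) = 0.5721

r = 0.5721


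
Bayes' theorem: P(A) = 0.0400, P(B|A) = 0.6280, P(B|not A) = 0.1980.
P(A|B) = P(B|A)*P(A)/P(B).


P(B) = P(B|A)*P(A) + P(B|A')*P(A')
= 0.6280*0.0400 + 0.1980*0.9600
= 0.025120 + 0.190080 = 0.215200
P(A|B) = 0.025120/0.215200 = 0.1167

P(A|B) = 0.1167


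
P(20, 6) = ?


P(20,6) = 20!/14!
= 2432902008176640000/87178291200
= 27907200

P(20,6) = 27907200


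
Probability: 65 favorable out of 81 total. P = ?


P = 65/81 = 0.8025

P = 0.8025


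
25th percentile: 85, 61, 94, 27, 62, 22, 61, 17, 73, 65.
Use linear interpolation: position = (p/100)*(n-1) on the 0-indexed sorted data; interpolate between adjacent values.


Sorted: 17, 22, 27, 61, 61, 62, 65, 73, 85, 94
n = 10
Index = 25/100 * 9 = 2.2500
Lower = data[2] = 27, Upper = data[3] = 61
P25 = 27 + 0.2500*(34) = 35.5000

P25 = 35.5000


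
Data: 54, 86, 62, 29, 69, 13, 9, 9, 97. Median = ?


Sorted: 9, 9, 13, 29, 54, 62, 69, 86, 97
n = 9 (odd)
Middle value = 54

Median = 54


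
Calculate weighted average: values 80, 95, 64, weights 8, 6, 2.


Numerator = 80*8 + 95*6 + 64*2 = 1338
Denominator = 8 + 6 + 2 = 16
WM = 1338/16 = 83.6250

WM = 83.6250


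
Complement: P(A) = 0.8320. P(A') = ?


P(not A) = 1 - 0.8320 = 0.1680

P(not A) = 0.1680


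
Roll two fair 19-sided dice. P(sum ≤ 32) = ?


Total outcomes = 19×19 = 361
Favorable (sum ≤ 32): 340
P = 340/361 = 0.9418

P = 0.9418


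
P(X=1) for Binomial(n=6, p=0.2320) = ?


C(6,1) = 6
p^1 = 0.232000
(1-p)^5 = 0.267181
P = 6 * 0.232000 * 0.267181 = 0.3719

P(X=1) = 0.3719


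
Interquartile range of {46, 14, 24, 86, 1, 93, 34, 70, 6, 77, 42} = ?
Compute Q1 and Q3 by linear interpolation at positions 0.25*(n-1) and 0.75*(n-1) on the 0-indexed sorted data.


Sorted: 1, 6, 14, 24, 34, 42, 46, 70, 77, 86, 93
Q1 (25th %ile) = 19.0000
Q3 (75th %ile) = 73.5000
IQR = 73.5000 - 19.0000 = 54.5000

IQR = 54.5000


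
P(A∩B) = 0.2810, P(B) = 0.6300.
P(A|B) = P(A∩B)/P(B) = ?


P(A|B) = 0.2810/0.6300 = 0.4460

P(A|B) = 0.4460


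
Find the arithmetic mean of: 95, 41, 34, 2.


Sum = 95 + 41 + 34 + 2 = 172
n = 4
Mean = 172/4 = 43.0000

Mean = 43.0000


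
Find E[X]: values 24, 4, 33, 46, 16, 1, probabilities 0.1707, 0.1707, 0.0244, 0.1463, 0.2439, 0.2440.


E[X] = 24*0.1707 + 4*0.1707 + 33*0.0244 + 46*0.1463 + 16*0.2439 + 1*0.2440
= 4.0968 + 0.6828 + 0.8052 + 6.7298 + 3.9024 + 0.2440
= 16.4610

E[X] = 16.4610


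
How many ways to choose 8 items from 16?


C(16,8) = 16!/(8! × 8!)
= 20922789888000/(40320 × 40320)
= 12870

C(16,8) = 12870


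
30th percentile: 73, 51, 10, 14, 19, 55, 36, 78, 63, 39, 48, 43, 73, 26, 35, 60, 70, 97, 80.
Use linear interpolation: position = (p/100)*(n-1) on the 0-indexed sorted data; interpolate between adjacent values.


Sorted: 10, 14, 19, 26, 35, 36, 39, 43, 48, 51, 55, 60, 63, 70, 73, 73, 78, 80, 97
n = 19
Index = 30/100 * 18 = 5.4000
Lower = data[5] = 36, Upper = data[6] = 39
P30 = 36 + 0.4000*(3) = 37.2000

P30 = 37.2000


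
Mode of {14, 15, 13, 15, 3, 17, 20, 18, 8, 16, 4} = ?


Frequencies: 3:1, 4:1, 8:1, 13:1, 14:1, 15:2, 16:1, 17:1, 18:1, 20:1
Max frequency = 2
Mode = 15

Mode = 15


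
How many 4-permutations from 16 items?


P(16,4) = 16!/12!
= 20922789888000/479001600
= 43680

P(16,4) = 43680


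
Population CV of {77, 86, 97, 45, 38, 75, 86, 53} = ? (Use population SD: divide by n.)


Mean = 69.6250
SD = 20.1615
CV = (20.1615/69.6250)*100 = 28.9572%

CV = 28.9572%


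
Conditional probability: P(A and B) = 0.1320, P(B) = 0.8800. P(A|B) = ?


P(A|B) = 0.1320/0.8800 = 0.1500

P(A|B) = 0.1500


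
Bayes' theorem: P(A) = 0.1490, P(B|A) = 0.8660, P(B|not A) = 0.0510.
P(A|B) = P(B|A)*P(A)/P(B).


P(B) = P(B|A)*P(A) + P(B|A')*P(A')
= 0.8660*0.1490 + 0.0510*0.8510
= 0.129034 + 0.043401 = 0.172435
P(A|B) = 0.129034/0.172435 = 0.7483

P(A|B) = 0.7483


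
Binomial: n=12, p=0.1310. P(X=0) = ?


C(12,0) = 1
p^0 = 1.000000
(1-p)^12 = 0.185454
P = 1 * 1.000000 * 0.185454 = 0.1855

P(X=0) = 0.1855


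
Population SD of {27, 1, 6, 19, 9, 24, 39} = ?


Mean = 17.8571
Variance = 153.2653
SD = sqrt(153.2653) = 12.3800

SD = 12.3800


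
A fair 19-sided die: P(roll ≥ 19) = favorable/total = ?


Favorable outcomes (roll ≥ 19): 1
Total outcomes = 19
P = 1/19 = 0.0526

P = 0.0526


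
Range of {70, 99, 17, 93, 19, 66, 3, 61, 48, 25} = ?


Max = 99, Min = 3
Range = 99 - 3 = 96

Range = 96


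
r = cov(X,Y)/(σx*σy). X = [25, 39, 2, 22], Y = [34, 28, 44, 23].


Mean X = 22.0000, Mean Y = 32.2500
SD X = 13.209845, SD Y = 7.822244
Cov = -75.500000
r = -75.500000/(13.209845*7.822244) = -0.7307

r = -0.7307


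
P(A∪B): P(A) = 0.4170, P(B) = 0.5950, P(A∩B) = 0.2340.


P(A∪B) = 0.4170 + 0.5950 - 0.2340
= 1.0120 - 0.2340
= 0.7780

P(A∪B) = 0.7780


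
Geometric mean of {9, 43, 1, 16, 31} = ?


Product = 9 × 43 × 1 × 16 × 31 = 191952
GM = 191952^(1/5) = 11.3930

GM = 11.3930


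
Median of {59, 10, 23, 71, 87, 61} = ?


Sorted: 10, 23, 59, 61, 71, 87
n = 6 (even)
Middle values: 59 and 61
Median = (59+61)/2 = 60.0000

Median = 60.0000


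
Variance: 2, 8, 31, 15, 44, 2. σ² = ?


Mean = 17.0000
Squared deviations: 225.0000, 81.0000, 196.0000, 4.0000, 729.0000, 225.0000
Sum = 1460.0000
Variance = 1460.0000/6 = 243.3333

Variance = 243.3333


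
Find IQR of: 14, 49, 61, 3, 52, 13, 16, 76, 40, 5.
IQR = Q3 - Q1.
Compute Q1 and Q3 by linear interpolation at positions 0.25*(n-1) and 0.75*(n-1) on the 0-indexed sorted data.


Sorted: 3, 5, 13, 14, 16, 40, 49, 52, 61, 76
Q1 (25th %ile) = 13.2500
Q3 (75th %ile) = 51.2500
IQR = 51.2500 - 13.2500 = 38.0000

IQR = 38.0000


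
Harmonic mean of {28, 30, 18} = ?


Sum of reciprocals = 1/28 + 1/30 + 1/18 = 0.124603
HM = 3/0.124603 = 24.0764

HM = 24.0764


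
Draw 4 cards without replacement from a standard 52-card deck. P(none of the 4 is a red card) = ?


P(no red cards) = (26/52) × (25/51) × (24/50) × (23/49)
= 0.0552

P = 0.0552


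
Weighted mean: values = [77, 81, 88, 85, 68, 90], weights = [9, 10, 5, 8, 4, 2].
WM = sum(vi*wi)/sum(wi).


Numerator = 77*9 + 81*10 + 88*5 + 85*8 + 68*4 + 90*2 = 3075
Denominator = 9 + 10 + 5 + 8 + 4 + 2 = 38
WM = 3075/38 = 80.9211

WM = 80.9211
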